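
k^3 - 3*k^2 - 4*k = k*(k - 4)*(k + 1)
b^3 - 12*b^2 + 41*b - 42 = (b - 7)*(b - 3)*(b - 2)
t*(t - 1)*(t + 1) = t^3 - t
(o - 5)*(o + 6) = o^2 + o - 30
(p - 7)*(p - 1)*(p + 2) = p^3 - 6*p^2 - 9*p + 14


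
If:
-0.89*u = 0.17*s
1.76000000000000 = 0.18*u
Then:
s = -51.19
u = 9.78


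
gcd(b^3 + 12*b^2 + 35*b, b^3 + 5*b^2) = b^2 + 5*b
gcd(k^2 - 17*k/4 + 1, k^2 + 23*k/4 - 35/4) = 1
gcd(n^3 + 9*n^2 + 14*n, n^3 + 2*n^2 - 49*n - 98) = n^2 + 9*n + 14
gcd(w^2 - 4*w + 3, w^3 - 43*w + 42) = w - 1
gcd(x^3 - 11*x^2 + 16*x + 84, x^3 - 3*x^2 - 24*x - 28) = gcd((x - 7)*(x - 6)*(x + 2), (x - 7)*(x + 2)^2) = x^2 - 5*x - 14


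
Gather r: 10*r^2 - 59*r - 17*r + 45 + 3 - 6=10*r^2 - 76*r + 42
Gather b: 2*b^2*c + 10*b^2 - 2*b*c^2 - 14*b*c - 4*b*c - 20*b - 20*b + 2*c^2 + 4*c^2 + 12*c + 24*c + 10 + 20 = b^2*(2*c + 10) + b*(-2*c^2 - 18*c - 40) + 6*c^2 + 36*c + 30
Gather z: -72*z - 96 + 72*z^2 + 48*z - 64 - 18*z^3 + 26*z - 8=-18*z^3 + 72*z^2 + 2*z - 168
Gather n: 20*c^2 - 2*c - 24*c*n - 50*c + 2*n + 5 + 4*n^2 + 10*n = 20*c^2 - 52*c + 4*n^2 + n*(12 - 24*c) + 5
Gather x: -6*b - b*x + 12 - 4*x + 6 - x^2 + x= -6*b - x^2 + x*(-b - 3) + 18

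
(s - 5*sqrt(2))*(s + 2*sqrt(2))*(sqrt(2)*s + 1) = sqrt(2)*s^3 - 5*s^2 - 23*sqrt(2)*s - 20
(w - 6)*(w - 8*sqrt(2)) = w^2 - 8*sqrt(2)*w - 6*w + 48*sqrt(2)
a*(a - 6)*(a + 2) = a^3 - 4*a^2 - 12*a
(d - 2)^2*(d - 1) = d^3 - 5*d^2 + 8*d - 4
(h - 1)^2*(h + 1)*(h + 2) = h^4 + h^3 - 3*h^2 - h + 2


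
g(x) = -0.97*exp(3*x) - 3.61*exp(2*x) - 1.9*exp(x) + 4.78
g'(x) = -2.91*exp(3*x) - 7.22*exp(2*x) - 1.9*exp(x) = (-2.91*exp(2*x) - 7.22*exp(x) - 1.9)*exp(x)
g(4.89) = -2343729.50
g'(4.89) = -6966884.89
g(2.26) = -1198.62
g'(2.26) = -3242.26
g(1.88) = -435.73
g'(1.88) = -1141.60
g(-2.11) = 4.49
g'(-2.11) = -0.34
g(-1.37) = 4.05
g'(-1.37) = -1.00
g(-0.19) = 0.19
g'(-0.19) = -8.15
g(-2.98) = 4.67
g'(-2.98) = -0.12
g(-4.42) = 4.76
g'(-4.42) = -0.02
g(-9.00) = 4.78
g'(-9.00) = 0.00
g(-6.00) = 4.78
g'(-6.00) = 0.00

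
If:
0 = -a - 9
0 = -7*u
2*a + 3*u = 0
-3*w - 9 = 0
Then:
No Solution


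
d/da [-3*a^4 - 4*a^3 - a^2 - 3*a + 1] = -12*a^3 - 12*a^2 - 2*a - 3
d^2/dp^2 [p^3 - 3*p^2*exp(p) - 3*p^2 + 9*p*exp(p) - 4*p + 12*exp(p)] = -3*p^2*exp(p) - 3*p*exp(p) + 6*p + 24*exp(p) - 6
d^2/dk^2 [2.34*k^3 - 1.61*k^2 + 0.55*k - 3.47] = 14.04*k - 3.22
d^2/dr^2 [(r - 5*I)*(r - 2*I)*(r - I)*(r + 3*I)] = 12*r^2 - 30*I*r + 14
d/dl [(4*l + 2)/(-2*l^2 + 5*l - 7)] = 2*(4*l^2 + 4*l - 19)/(4*l^4 - 20*l^3 + 53*l^2 - 70*l + 49)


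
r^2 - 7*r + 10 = (r - 5)*(r - 2)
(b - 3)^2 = b^2 - 6*b + 9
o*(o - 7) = o^2 - 7*o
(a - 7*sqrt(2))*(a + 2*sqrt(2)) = a^2 - 5*sqrt(2)*a - 28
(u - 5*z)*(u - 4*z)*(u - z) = u^3 - 10*u^2*z + 29*u*z^2 - 20*z^3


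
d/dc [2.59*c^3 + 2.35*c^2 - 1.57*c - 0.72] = 7.77*c^2 + 4.7*c - 1.57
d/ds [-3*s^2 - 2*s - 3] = -6*s - 2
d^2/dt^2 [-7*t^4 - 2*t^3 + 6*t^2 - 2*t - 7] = -84*t^2 - 12*t + 12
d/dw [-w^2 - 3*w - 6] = -2*w - 3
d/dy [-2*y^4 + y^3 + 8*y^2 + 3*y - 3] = -8*y^3 + 3*y^2 + 16*y + 3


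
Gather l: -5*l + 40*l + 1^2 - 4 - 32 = 35*l - 35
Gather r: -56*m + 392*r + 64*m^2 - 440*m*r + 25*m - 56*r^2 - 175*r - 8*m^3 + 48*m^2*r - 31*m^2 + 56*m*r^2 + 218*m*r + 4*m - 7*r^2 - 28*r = -8*m^3 + 33*m^2 - 27*m + r^2*(56*m - 63) + r*(48*m^2 - 222*m + 189)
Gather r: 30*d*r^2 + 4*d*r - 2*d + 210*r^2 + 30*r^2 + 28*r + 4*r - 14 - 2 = -2*d + r^2*(30*d + 240) + r*(4*d + 32) - 16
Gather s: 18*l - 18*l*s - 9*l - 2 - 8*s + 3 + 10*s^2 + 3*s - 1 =9*l + 10*s^2 + s*(-18*l - 5)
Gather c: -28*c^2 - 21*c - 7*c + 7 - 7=-28*c^2 - 28*c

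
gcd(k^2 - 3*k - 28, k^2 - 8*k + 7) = k - 7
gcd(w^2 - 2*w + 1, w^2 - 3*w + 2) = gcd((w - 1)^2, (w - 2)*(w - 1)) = w - 1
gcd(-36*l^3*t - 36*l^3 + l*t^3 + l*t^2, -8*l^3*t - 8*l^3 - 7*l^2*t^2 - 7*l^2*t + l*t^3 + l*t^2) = l*t + l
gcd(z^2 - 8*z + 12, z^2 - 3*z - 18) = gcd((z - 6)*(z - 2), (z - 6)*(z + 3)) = z - 6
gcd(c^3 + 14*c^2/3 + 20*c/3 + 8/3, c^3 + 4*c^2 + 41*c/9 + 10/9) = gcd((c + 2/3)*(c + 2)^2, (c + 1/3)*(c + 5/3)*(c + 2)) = c + 2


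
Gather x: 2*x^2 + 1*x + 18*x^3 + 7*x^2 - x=18*x^3 + 9*x^2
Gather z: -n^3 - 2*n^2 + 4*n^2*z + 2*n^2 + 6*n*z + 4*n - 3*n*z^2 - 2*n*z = -n^3 - 3*n*z^2 + 4*n + z*(4*n^2 + 4*n)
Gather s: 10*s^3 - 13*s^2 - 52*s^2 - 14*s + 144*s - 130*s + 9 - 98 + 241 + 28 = 10*s^3 - 65*s^2 + 180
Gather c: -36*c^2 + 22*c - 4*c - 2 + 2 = -36*c^2 + 18*c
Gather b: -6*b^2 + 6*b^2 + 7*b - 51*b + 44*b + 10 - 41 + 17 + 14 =0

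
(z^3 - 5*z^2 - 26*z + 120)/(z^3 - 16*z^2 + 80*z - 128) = (z^2 - z - 30)/(z^2 - 12*z + 32)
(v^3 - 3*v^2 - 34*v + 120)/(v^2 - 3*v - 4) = (v^2 + v - 30)/(v + 1)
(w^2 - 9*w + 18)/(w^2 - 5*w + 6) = (w - 6)/(w - 2)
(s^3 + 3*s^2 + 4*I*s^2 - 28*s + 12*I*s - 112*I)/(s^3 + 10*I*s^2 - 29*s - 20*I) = (s^2 + 3*s - 28)/(s^2 + 6*I*s - 5)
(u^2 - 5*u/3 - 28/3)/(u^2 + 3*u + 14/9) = 3*(u - 4)/(3*u + 2)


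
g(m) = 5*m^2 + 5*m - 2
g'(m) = 10*m + 5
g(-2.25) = 12.06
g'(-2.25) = -17.50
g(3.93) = 94.87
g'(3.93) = 44.30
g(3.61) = 81.21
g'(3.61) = 41.10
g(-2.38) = 14.42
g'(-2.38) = -18.80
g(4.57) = 125.27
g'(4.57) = 50.70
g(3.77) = 87.91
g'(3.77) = 42.70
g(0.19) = -0.87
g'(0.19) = 6.90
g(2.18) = 32.66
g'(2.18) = 26.80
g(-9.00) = 358.00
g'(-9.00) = -85.00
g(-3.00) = 28.00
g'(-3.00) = -25.00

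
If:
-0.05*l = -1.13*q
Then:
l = 22.6*q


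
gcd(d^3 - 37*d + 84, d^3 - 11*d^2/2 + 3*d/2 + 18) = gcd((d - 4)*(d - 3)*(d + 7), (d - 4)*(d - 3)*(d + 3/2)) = d^2 - 7*d + 12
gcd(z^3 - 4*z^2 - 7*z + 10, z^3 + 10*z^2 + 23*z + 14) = z + 2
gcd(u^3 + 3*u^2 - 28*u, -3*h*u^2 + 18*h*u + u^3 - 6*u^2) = u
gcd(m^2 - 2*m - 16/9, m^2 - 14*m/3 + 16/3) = m - 8/3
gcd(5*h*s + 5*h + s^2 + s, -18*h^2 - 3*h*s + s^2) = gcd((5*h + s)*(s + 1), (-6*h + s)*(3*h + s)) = 1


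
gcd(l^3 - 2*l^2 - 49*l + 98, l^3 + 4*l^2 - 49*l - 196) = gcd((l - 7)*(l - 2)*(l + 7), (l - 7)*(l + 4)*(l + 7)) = l^2 - 49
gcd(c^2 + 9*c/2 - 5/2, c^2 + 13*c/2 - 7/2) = c - 1/2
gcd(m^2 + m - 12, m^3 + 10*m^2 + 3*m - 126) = m - 3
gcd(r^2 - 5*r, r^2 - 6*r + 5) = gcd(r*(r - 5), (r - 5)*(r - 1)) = r - 5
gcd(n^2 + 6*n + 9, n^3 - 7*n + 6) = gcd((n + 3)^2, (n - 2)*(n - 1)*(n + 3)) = n + 3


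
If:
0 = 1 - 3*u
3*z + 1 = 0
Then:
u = 1/3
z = -1/3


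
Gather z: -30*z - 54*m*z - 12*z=z*(-54*m - 42)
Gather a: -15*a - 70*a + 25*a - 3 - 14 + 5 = -60*a - 12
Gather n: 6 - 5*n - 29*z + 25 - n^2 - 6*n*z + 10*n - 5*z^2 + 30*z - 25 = -n^2 + n*(5 - 6*z) - 5*z^2 + z + 6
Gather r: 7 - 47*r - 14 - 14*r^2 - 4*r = -14*r^2 - 51*r - 7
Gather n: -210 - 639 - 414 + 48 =-1215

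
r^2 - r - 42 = (r - 7)*(r + 6)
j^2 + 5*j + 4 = (j + 1)*(j + 4)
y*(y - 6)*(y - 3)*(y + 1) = y^4 - 8*y^3 + 9*y^2 + 18*y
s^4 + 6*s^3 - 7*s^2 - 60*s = s*(s - 3)*(s + 4)*(s + 5)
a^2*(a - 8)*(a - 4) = a^4 - 12*a^3 + 32*a^2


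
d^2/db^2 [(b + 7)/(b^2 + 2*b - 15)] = 2*(4*(b + 1)^2*(b + 7) - 3*(b + 3)*(b^2 + 2*b - 15))/(b^2 + 2*b - 15)^3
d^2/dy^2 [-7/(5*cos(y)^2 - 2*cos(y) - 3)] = 7*(200*sin(y)^4 - 228*sin(y)^2 + 63*cos(y) - 15*cos(3*y) - 48)/(2*(cos(y) - 1)^3*(5*cos(y) + 3)^3)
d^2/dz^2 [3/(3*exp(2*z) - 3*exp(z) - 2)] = 9*((1 - 4*exp(z))*(-3*exp(2*z) + 3*exp(z) + 2) - 6*(2*exp(z) - 1)^2*exp(z))*exp(z)/(-3*exp(2*z) + 3*exp(z) + 2)^3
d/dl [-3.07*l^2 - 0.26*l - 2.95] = -6.14*l - 0.26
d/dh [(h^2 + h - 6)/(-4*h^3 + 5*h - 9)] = (-(2*h + 1)*(4*h^3 - 5*h + 9) + (12*h^2 - 5)*(h^2 + h - 6))/(4*h^3 - 5*h + 9)^2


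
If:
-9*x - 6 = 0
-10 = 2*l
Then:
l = -5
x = -2/3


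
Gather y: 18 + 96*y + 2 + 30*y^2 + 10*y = 30*y^2 + 106*y + 20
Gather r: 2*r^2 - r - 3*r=2*r^2 - 4*r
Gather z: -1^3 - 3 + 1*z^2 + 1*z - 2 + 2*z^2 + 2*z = 3*z^2 + 3*z - 6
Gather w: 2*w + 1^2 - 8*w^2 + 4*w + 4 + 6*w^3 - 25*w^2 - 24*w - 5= 6*w^3 - 33*w^2 - 18*w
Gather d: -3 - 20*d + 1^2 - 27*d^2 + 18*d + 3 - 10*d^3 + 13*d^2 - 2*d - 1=-10*d^3 - 14*d^2 - 4*d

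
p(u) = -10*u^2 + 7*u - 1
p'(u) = 7 - 20*u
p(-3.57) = -153.44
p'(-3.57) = 78.40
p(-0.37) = -4.96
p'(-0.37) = 14.40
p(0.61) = -0.45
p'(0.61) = -5.20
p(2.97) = -68.42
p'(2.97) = -52.40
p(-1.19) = -23.49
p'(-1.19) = 30.80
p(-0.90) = -15.40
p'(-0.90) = 25.00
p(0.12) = -0.30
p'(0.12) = 4.60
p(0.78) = -1.62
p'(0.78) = -8.60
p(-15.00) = -2356.00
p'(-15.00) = 307.00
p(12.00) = -1357.00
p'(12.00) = -233.00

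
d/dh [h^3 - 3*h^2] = 3*h*(h - 2)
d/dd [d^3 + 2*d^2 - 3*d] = 3*d^2 + 4*d - 3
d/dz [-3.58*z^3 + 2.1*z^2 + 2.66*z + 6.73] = -10.74*z^2 + 4.2*z + 2.66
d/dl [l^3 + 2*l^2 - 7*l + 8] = 3*l^2 + 4*l - 7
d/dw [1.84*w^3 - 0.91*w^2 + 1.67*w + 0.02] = 5.52*w^2 - 1.82*w + 1.67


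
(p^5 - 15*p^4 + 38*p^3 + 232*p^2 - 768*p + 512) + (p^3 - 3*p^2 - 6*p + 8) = p^5 - 15*p^4 + 39*p^3 + 229*p^2 - 774*p + 520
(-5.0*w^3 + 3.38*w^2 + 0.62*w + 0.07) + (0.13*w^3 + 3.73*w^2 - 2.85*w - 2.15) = -4.87*w^3 + 7.11*w^2 - 2.23*w - 2.08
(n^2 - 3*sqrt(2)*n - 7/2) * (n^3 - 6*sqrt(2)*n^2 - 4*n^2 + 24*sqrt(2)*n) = n^5 - 9*sqrt(2)*n^4 - 4*n^4 + 65*n^3/2 + 36*sqrt(2)*n^3 - 130*n^2 + 21*sqrt(2)*n^2 - 84*sqrt(2)*n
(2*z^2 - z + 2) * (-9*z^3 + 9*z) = -18*z^5 + 9*z^4 - 9*z^2 + 18*z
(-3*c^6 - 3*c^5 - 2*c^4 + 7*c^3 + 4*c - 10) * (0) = 0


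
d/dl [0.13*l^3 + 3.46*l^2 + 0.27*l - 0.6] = 0.39*l^2 + 6.92*l + 0.27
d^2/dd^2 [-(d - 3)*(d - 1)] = -2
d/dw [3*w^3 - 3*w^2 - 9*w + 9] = 9*w^2 - 6*w - 9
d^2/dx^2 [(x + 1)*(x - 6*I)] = 2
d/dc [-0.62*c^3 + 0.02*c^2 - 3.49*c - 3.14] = -1.86*c^2 + 0.04*c - 3.49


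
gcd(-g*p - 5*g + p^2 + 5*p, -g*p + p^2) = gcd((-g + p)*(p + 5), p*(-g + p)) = -g + p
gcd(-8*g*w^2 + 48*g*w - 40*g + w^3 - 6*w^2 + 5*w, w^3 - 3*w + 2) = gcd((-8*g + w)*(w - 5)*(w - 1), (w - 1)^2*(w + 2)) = w - 1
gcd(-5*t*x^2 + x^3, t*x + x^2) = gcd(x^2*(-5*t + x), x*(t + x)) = x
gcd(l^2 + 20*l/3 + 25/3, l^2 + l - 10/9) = l + 5/3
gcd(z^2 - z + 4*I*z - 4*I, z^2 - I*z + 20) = z + 4*I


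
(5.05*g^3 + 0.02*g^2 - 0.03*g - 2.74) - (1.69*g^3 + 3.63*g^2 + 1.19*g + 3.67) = 3.36*g^3 - 3.61*g^2 - 1.22*g - 6.41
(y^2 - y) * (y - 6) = y^3 - 7*y^2 + 6*y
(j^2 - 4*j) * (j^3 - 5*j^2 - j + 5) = j^5 - 9*j^4 + 19*j^3 + 9*j^2 - 20*j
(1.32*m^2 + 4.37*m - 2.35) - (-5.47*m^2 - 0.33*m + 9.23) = 6.79*m^2 + 4.7*m - 11.58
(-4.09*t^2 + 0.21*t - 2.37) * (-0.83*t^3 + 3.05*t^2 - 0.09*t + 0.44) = 3.3947*t^5 - 12.6488*t^4 + 2.9757*t^3 - 9.047*t^2 + 0.3057*t - 1.0428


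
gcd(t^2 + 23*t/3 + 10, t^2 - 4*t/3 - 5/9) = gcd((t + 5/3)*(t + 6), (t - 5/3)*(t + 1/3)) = 1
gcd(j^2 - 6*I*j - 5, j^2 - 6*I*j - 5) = j^2 - 6*I*j - 5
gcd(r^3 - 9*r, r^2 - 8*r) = r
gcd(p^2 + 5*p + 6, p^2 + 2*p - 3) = p + 3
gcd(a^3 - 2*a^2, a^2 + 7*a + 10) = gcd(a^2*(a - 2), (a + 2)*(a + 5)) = 1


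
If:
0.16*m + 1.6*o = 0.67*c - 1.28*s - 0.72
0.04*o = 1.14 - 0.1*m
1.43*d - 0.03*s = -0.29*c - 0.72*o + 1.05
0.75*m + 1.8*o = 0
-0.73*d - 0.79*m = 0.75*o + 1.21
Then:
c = 74.61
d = -10.61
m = 13.68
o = -5.70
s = 43.91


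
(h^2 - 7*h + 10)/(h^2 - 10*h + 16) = (h - 5)/(h - 8)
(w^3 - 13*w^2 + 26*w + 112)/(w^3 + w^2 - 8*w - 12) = (w^2 - 15*w + 56)/(w^2 - w - 6)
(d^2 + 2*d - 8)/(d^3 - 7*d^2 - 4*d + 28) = (d + 4)/(d^2 - 5*d - 14)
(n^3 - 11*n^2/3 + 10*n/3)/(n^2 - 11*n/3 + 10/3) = n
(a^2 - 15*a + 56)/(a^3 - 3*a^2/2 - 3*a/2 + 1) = 2*(a^2 - 15*a + 56)/(2*a^3 - 3*a^2 - 3*a + 2)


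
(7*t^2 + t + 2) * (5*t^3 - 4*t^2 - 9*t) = 35*t^5 - 23*t^4 - 57*t^3 - 17*t^2 - 18*t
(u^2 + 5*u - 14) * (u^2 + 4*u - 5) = u^4 + 9*u^3 + u^2 - 81*u + 70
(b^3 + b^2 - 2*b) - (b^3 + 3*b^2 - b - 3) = -2*b^2 - b + 3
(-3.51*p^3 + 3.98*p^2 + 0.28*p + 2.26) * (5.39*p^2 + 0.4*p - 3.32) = -18.9189*p^5 + 20.0482*p^4 + 14.7544*p^3 - 0.920200000000001*p^2 - 0.0256000000000002*p - 7.5032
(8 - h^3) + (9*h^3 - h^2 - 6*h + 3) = 8*h^3 - h^2 - 6*h + 11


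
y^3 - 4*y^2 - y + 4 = (y - 4)*(y - 1)*(y + 1)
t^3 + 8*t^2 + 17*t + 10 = (t + 1)*(t + 2)*(t + 5)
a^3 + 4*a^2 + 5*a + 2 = (a + 1)^2*(a + 2)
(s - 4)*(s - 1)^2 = s^3 - 6*s^2 + 9*s - 4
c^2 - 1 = (c - 1)*(c + 1)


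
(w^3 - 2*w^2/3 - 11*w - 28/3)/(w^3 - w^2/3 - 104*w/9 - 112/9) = 3*(w + 1)/(3*w + 4)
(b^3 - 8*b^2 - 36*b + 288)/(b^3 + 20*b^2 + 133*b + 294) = (b^2 - 14*b + 48)/(b^2 + 14*b + 49)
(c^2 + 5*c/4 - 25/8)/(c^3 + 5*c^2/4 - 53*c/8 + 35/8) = (2*c + 5)/(2*c^2 + 5*c - 7)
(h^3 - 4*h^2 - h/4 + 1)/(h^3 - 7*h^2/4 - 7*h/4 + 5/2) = (4*h^3 - 16*h^2 - h + 4)/(4*h^3 - 7*h^2 - 7*h + 10)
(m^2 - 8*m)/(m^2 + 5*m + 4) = m*(m - 8)/(m^2 + 5*m + 4)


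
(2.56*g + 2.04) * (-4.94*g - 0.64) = -12.6464*g^2 - 11.716*g - 1.3056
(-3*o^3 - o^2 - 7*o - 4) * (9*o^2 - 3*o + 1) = -27*o^5 - 63*o^3 - 16*o^2 + 5*o - 4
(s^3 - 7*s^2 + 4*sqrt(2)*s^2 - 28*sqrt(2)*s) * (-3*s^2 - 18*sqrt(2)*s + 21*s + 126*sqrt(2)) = -3*s^5 - 30*sqrt(2)*s^4 + 42*s^4 - 291*s^3 + 420*sqrt(2)*s^3 - 1470*sqrt(2)*s^2 + 2016*s^2 - 7056*s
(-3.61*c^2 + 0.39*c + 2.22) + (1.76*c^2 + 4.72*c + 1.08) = -1.85*c^2 + 5.11*c + 3.3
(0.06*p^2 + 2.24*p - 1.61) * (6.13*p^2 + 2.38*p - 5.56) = 0.3678*p^4 + 13.874*p^3 - 4.8717*p^2 - 16.2862*p + 8.9516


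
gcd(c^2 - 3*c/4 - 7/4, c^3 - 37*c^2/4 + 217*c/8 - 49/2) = c - 7/4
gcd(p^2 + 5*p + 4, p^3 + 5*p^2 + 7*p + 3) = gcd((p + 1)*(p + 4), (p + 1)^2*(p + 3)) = p + 1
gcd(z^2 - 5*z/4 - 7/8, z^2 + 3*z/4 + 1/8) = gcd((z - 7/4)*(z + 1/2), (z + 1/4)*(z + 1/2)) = z + 1/2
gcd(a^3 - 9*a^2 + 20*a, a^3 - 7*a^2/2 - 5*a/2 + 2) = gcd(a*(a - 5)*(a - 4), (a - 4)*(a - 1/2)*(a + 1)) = a - 4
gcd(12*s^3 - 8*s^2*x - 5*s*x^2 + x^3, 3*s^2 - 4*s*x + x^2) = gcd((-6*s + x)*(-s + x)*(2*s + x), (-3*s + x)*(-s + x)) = -s + x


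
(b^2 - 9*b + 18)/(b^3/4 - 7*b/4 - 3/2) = 4*(b - 6)/(b^2 + 3*b + 2)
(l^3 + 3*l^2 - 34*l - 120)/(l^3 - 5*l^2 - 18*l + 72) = (l + 5)/(l - 3)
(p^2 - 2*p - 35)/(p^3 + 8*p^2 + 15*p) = (p - 7)/(p*(p + 3))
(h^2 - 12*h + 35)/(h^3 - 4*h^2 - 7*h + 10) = (h - 7)/(h^2 + h - 2)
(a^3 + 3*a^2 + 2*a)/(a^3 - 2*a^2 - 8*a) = (a + 1)/(a - 4)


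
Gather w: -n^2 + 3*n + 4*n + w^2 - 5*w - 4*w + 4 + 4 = -n^2 + 7*n + w^2 - 9*w + 8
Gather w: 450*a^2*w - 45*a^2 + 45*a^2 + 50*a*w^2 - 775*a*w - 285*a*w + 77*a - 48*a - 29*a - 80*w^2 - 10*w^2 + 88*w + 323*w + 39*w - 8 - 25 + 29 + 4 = w^2*(50*a - 90) + w*(450*a^2 - 1060*a + 450)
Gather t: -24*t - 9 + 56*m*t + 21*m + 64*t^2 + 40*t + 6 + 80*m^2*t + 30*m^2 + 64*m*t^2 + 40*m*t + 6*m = 30*m^2 + 27*m + t^2*(64*m + 64) + t*(80*m^2 + 96*m + 16) - 3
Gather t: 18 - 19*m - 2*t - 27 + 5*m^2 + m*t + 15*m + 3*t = 5*m^2 - 4*m + t*(m + 1) - 9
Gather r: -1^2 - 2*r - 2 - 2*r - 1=-4*r - 4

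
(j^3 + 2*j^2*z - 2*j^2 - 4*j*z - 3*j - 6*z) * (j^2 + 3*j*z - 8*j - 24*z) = j^5 + 5*j^4*z - 10*j^4 + 6*j^3*z^2 - 50*j^3*z + 13*j^3 - 60*j^2*z^2 + 65*j^2*z + 24*j^2 + 78*j*z^2 + 120*j*z + 144*z^2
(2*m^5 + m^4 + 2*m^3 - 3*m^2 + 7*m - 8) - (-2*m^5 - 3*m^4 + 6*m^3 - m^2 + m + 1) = 4*m^5 + 4*m^4 - 4*m^3 - 2*m^2 + 6*m - 9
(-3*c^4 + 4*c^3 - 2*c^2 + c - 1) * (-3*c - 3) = 9*c^5 - 3*c^4 - 6*c^3 + 3*c^2 + 3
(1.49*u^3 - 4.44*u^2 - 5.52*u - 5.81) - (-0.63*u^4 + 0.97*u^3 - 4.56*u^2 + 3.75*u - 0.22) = 0.63*u^4 + 0.52*u^3 + 0.119999999999999*u^2 - 9.27*u - 5.59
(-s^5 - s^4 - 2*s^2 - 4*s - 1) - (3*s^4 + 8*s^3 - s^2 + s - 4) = -s^5 - 4*s^4 - 8*s^3 - s^2 - 5*s + 3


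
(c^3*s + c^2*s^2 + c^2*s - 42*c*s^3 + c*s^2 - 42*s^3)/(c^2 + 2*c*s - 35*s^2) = s*(-c^2 + 6*c*s - c + 6*s)/(-c + 5*s)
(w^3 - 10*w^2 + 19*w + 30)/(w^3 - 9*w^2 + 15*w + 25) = (w - 6)/(w - 5)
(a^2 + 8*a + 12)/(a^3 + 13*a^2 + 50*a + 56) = (a + 6)/(a^2 + 11*a + 28)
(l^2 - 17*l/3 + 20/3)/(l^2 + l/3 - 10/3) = (l - 4)/(l + 2)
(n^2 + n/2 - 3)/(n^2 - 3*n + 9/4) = 2*(n + 2)/(2*n - 3)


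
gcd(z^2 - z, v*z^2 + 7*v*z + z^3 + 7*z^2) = z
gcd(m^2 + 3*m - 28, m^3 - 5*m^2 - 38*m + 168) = m - 4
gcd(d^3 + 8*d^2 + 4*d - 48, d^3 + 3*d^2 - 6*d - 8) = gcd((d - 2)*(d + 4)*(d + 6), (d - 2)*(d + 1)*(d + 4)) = d^2 + 2*d - 8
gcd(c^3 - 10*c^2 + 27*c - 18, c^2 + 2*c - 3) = c - 1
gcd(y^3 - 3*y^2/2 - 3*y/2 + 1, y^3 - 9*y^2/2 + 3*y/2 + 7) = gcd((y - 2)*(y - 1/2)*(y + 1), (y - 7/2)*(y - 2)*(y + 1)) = y^2 - y - 2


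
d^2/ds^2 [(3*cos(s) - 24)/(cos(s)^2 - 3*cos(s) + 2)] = 3*(-9*(1 - cos(2*s))^2*cos(s)/4 + 29*(1 - cos(2*s))^2/4 + 133*cos(s) + 6*cos(2*s) - 33*cos(3*s)/2 + cos(5*s)/2 - 123)/((cos(s) - 2)^3*(cos(s) - 1)^3)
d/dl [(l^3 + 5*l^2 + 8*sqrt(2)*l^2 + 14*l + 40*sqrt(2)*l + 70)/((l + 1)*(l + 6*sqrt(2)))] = (l^4 + 2*l^3 + 12*sqrt(2)*l^3 + 16*sqrt(2)*l^2 + 87*l^2 + 52*l + 60*sqrt(2)*l - 336*sqrt(2) + 410)/(l^4 + 2*l^3 + 12*sqrt(2)*l^3 + 24*sqrt(2)*l^2 + 73*l^2 + 12*sqrt(2)*l + 144*l + 72)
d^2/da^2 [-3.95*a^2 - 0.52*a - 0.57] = -7.90000000000000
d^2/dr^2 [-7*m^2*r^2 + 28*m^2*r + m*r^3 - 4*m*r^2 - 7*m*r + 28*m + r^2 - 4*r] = -14*m^2 + 6*m*r - 8*m + 2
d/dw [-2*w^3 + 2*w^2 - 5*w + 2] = -6*w^2 + 4*w - 5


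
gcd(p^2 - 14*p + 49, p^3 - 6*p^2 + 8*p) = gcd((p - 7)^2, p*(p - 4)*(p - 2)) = 1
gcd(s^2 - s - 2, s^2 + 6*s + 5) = s + 1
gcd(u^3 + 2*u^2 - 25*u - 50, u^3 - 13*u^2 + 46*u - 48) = 1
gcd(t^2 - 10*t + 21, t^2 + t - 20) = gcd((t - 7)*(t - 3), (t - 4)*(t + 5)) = 1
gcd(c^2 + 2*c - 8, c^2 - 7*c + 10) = c - 2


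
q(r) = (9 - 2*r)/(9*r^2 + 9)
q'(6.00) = 0.00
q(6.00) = -0.00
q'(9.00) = 0.00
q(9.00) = -0.01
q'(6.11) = -0.00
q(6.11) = -0.01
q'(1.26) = -0.36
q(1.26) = 0.28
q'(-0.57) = 0.56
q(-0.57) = 0.85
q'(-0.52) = 0.54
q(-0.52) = 0.88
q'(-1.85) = 0.22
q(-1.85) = 0.32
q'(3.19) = -0.03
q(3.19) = 0.03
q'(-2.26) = 0.15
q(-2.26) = 0.25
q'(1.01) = -0.49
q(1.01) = 0.38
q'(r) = -18*r*(9 - 2*r)/(9*r^2 + 9)^2 - 2/(9*r^2 + 9) = 2*(r^2 - 9*r - 1)/(9*(r^4 + 2*r^2 + 1))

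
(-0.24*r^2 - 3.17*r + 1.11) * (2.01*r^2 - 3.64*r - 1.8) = -0.4824*r^4 - 5.4981*r^3 + 14.2019*r^2 + 1.6656*r - 1.998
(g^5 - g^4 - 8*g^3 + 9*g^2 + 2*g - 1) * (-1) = -g^5 + g^4 + 8*g^3 - 9*g^2 - 2*g + 1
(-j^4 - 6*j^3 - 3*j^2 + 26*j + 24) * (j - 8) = -j^5 + 2*j^4 + 45*j^3 + 50*j^2 - 184*j - 192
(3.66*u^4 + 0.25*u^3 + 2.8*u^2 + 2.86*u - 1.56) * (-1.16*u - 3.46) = -4.2456*u^5 - 12.9536*u^4 - 4.113*u^3 - 13.0056*u^2 - 8.086*u + 5.3976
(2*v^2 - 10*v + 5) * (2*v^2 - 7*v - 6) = 4*v^4 - 34*v^3 + 68*v^2 + 25*v - 30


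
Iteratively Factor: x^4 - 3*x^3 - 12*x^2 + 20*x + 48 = (x + 2)*(x^3 - 5*x^2 - 2*x + 24) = (x - 4)*(x + 2)*(x^2 - x - 6) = (x - 4)*(x - 3)*(x + 2)*(x + 2)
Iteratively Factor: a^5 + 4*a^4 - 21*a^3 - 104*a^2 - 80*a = (a - 5)*(a^4 + 9*a^3 + 24*a^2 + 16*a) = a*(a - 5)*(a^3 + 9*a^2 + 24*a + 16) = a*(a - 5)*(a + 1)*(a^2 + 8*a + 16) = a*(a - 5)*(a + 1)*(a + 4)*(a + 4)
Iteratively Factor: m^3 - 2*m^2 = (m)*(m^2 - 2*m) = m^2*(m - 2)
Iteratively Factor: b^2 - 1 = (b - 1)*(b + 1)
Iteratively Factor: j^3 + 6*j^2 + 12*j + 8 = (j + 2)*(j^2 + 4*j + 4) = (j + 2)^2*(j + 2)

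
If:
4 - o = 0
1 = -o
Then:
No Solution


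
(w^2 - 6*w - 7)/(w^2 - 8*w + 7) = (w + 1)/(w - 1)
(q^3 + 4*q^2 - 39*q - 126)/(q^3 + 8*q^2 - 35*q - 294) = (q + 3)/(q + 7)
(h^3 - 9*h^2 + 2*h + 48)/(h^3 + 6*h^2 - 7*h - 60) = (h^2 - 6*h - 16)/(h^2 + 9*h + 20)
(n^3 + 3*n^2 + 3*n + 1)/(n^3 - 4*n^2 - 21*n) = (n^3 + 3*n^2 + 3*n + 1)/(n*(n^2 - 4*n - 21))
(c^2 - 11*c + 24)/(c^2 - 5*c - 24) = (c - 3)/(c + 3)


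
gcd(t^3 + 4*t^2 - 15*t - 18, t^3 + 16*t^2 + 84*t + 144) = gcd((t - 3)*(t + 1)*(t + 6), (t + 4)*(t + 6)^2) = t + 6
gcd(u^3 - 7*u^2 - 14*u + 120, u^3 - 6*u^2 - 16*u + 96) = u^2 - 2*u - 24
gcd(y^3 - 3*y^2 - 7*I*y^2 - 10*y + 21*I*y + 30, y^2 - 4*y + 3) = y - 3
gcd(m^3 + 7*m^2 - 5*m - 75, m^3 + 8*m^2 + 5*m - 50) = m^2 + 10*m + 25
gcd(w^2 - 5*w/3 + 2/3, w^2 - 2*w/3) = w - 2/3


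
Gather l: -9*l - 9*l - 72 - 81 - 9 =-18*l - 162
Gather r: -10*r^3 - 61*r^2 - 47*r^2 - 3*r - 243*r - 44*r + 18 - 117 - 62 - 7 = -10*r^3 - 108*r^2 - 290*r - 168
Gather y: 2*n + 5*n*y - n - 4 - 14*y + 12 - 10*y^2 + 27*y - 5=n - 10*y^2 + y*(5*n + 13) + 3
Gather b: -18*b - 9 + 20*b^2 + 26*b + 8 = 20*b^2 + 8*b - 1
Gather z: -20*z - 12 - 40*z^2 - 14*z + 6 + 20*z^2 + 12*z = -20*z^2 - 22*z - 6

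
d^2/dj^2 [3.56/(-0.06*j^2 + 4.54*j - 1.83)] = (0.025632*j^2 - 1.939488*j - 3.56*(0.12*j - 4.54)*(0.24*j - 9.08) + 0.781776)/(0.06*j^2 - 4.54*j + 1.83)^3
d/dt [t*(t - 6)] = 2*t - 6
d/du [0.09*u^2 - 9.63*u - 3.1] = 0.18*u - 9.63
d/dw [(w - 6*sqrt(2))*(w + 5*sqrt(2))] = 2*w - sqrt(2)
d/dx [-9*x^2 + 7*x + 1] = 7 - 18*x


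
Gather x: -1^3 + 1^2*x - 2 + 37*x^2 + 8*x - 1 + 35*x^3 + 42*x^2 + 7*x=35*x^3 + 79*x^2 + 16*x - 4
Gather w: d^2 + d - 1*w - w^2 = d^2 + d - w^2 - w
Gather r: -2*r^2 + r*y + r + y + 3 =-2*r^2 + r*(y + 1) + y + 3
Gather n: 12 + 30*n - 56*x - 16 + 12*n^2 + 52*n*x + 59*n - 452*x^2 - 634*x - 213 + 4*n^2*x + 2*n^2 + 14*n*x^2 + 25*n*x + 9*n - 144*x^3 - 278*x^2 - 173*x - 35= n^2*(4*x + 14) + n*(14*x^2 + 77*x + 98) - 144*x^3 - 730*x^2 - 863*x - 252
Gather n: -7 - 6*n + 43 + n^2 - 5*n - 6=n^2 - 11*n + 30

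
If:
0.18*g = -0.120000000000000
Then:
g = -0.67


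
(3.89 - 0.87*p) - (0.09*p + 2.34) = 1.55 - 0.96*p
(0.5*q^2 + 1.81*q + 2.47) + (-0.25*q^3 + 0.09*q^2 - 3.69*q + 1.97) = -0.25*q^3 + 0.59*q^2 - 1.88*q + 4.44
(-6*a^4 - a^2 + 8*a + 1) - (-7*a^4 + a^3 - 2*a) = a^4 - a^3 - a^2 + 10*a + 1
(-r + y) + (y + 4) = -r + 2*y + 4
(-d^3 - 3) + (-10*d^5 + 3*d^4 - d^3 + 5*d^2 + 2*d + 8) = -10*d^5 + 3*d^4 - 2*d^3 + 5*d^2 + 2*d + 5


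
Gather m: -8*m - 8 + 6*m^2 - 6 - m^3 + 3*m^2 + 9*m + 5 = -m^3 + 9*m^2 + m - 9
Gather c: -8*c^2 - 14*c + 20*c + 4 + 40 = -8*c^2 + 6*c + 44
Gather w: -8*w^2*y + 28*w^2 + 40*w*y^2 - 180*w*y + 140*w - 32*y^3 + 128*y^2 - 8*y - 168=w^2*(28 - 8*y) + w*(40*y^2 - 180*y + 140) - 32*y^3 + 128*y^2 - 8*y - 168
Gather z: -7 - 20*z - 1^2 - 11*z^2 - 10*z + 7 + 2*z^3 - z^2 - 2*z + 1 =2*z^3 - 12*z^2 - 32*z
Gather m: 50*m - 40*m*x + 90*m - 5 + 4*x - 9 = m*(140 - 40*x) + 4*x - 14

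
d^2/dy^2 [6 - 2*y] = 0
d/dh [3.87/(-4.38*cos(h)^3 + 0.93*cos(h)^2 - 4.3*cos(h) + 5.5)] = (-50.8518*cos(h)^2 + 7.1982*cos(h) - 16.641)*sin(h)/(4.38*cos(h)^3 - 0.93*cos(h)^2 + 4.3*cos(h) - 5.5)^2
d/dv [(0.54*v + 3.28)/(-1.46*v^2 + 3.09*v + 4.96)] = (0.7884*v^2 + 9.5776*v - 7.4568)/(2.1316*v^4 - 9.0228*v^3 - 4.9351*v^2 + 30.6528*v + 24.6016)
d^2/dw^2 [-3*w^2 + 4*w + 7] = -6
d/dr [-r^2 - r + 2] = -2*r - 1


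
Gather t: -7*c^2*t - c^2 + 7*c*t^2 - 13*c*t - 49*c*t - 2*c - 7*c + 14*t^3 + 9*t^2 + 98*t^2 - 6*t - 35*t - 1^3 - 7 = -c^2 - 9*c + 14*t^3 + t^2*(7*c + 107) + t*(-7*c^2 - 62*c - 41) - 8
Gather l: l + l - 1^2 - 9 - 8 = 2*l - 18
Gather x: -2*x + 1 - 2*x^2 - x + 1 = -2*x^2 - 3*x + 2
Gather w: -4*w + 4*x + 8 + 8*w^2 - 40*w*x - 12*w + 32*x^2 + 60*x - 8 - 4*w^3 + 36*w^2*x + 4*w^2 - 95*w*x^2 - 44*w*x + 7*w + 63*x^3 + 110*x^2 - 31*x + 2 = -4*w^3 + w^2*(36*x + 12) + w*(-95*x^2 - 84*x - 9) + 63*x^3 + 142*x^2 + 33*x + 2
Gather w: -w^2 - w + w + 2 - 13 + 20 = 9 - w^2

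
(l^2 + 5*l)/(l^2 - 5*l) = (l + 5)/(l - 5)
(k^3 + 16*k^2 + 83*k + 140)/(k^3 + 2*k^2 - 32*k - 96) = (k^2 + 12*k + 35)/(k^2 - 2*k - 24)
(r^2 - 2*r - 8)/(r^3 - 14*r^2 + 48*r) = (r^2 - 2*r - 8)/(r*(r^2 - 14*r + 48))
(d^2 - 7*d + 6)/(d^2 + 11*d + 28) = (d^2 - 7*d + 6)/(d^2 + 11*d + 28)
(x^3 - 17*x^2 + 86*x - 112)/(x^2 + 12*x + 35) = (x^3 - 17*x^2 + 86*x - 112)/(x^2 + 12*x + 35)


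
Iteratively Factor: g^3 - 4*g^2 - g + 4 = (g - 1)*(g^2 - 3*g - 4) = (g - 1)*(g + 1)*(g - 4)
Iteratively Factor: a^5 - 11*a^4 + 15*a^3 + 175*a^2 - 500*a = (a - 5)*(a^4 - 6*a^3 - 15*a^2 + 100*a) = (a - 5)*(a + 4)*(a^3 - 10*a^2 + 25*a) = a*(a - 5)*(a + 4)*(a^2 - 10*a + 25) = a*(a - 5)^2*(a + 4)*(a - 5)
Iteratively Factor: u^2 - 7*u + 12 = (u - 4)*(u - 3)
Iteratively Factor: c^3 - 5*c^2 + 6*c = (c - 3)*(c^2 - 2*c) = (c - 3)*(c - 2)*(c)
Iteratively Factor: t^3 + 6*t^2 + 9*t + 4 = (t + 1)*(t^2 + 5*t + 4) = (t + 1)^2*(t + 4)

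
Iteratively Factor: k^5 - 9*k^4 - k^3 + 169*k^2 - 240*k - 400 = (k - 5)*(k^4 - 4*k^3 - 21*k^2 + 64*k + 80) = (k - 5)^2*(k^3 + k^2 - 16*k - 16) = (k - 5)^2*(k + 1)*(k^2 - 16) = (k - 5)^2*(k + 1)*(k + 4)*(k - 4)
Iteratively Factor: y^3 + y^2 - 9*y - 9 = (y + 1)*(y^2 - 9) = (y + 1)*(y + 3)*(y - 3)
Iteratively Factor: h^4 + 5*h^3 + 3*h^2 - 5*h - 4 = (h - 1)*(h^3 + 6*h^2 + 9*h + 4) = (h - 1)*(h + 1)*(h^2 + 5*h + 4) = (h - 1)*(h + 1)*(h + 4)*(h + 1)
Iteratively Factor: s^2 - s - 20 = (s - 5)*(s + 4)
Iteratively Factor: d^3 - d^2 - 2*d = (d)*(d^2 - d - 2) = d*(d + 1)*(d - 2)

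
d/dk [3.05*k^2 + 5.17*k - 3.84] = 6.1*k + 5.17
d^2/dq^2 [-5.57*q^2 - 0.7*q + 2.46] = -11.1400000000000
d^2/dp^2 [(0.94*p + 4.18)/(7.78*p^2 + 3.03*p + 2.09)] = ((0.94*p + 4.18)*(15.56*p + 3.03)*(31.12*p + 6.06) - (43.8792*p + 70.7372)*(7.78*p^2 + 3.03*p + 2.09))/(7.78*p^2 + 3.03*p + 2.09)^3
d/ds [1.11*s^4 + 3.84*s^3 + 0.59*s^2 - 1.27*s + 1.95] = 4.44*s^3 + 11.52*s^2 + 1.18*s - 1.27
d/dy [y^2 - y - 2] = 2*y - 1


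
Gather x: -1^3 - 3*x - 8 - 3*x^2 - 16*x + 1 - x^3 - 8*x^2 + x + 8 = -x^3 - 11*x^2 - 18*x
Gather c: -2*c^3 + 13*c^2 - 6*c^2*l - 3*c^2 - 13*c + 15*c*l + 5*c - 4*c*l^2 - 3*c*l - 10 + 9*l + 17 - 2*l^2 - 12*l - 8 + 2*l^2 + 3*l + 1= -2*c^3 + c^2*(10 - 6*l) + c*(-4*l^2 + 12*l - 8)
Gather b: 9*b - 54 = 9*b - 54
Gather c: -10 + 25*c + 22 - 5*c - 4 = 20*c + 8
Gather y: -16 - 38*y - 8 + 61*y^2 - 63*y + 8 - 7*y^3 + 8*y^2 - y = -7*y^3 + 69*y^2 - 102*y - 16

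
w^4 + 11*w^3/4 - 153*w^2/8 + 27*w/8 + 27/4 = (w - 3)*(w - 3/4)*(w + 1/2)*(w + 6)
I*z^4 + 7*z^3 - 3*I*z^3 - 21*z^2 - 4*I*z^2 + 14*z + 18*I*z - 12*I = (z - 2)*(z - 6*I)*(z - I)*(I*z - I)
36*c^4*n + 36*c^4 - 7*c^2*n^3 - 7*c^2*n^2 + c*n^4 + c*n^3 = (-6*c + n)*(-3*c + n)*(2*c + n)*(c*n + c)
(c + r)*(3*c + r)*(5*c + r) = 15*c^3 + 23*c^2*r + 9*c*r^2 + r^3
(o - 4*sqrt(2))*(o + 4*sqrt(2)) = o^2 - 32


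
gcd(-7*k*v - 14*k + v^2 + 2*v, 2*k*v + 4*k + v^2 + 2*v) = v + 2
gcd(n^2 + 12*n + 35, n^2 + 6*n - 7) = n + 7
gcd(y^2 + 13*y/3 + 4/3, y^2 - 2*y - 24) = y + 4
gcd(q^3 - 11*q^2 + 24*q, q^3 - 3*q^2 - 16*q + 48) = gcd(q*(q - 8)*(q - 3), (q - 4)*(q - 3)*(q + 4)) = q - 3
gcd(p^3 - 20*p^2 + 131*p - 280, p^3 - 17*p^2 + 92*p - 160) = p^2 - 13*p + 40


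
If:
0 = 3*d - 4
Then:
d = 4/3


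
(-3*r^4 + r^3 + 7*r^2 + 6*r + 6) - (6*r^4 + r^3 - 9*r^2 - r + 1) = -9*r^4 + 16*r^2 + 7*r + 5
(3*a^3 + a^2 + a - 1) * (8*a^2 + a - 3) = 24*a^5 + 11*a^4 - 10*a^2 - 4*a + 3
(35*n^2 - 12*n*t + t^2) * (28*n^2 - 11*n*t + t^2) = 980*n^4 - 721*n^3*t + 195*n^2*t^2 - 23*n*t^3 + t^4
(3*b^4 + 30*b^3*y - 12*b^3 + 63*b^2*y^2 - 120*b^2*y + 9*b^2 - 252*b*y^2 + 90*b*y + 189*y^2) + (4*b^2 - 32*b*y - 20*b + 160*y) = 3*b^4 + 30*b^3*y - 12*b^3 + 63*b^2*y^2 - 120*b^2*y + 13*b^2 - 252*b*y^2 + 58*b*y - 20*b + 189*y^2 + 160*y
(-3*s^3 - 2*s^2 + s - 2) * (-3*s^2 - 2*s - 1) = 9*s^5 + 12*s^4 + 4*s^3 + 6*s^2 + 3*s + 2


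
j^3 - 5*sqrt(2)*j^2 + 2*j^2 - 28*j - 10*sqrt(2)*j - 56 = (j + 2)*(j - 7*sqrt(2))*(j + 2*sqrt(2))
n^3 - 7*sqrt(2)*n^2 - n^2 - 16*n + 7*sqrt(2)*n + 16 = (n - 1)*(n - 8*sqrt(2))*(n + sqrt(2))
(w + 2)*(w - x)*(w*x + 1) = w^3*x - w^2*x^2 + 2*w^2*x + w^2 - 2*w*x^2 - w*x + 2*w - 2*x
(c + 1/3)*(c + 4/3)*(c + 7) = c^3 + 26*c^2/3 + 109*c/9 + 28/9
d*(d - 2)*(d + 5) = d^3 + 3*d^2 - 10*d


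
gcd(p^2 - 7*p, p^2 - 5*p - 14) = p - 7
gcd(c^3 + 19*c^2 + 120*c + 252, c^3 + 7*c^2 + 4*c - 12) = c + 6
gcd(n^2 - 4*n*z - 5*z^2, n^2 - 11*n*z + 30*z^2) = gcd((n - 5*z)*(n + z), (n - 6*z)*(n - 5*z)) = -n + 5*z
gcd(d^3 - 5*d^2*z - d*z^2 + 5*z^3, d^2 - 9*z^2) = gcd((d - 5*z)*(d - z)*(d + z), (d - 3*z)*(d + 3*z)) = 1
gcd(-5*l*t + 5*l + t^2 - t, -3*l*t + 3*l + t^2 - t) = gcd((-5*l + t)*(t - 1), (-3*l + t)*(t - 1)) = t - 1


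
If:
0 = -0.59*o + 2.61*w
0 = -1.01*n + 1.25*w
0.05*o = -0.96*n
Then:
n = 0.00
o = 0.00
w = 0.00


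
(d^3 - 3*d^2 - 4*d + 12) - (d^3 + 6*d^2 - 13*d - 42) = -9*d^2 + 9*d + 54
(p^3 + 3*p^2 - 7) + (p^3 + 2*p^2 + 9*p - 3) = 2*p^3 + 5*p^2 + 9*p - 10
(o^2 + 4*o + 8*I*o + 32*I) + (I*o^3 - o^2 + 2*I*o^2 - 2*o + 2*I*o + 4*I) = I*o^3 + 2*I*o^2 + 2*o + 10*I*o + 36*I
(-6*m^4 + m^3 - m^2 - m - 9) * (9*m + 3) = -54*m^5 - 9*m^4 - 6*m^3 - 12*m^2 - 84*m - 27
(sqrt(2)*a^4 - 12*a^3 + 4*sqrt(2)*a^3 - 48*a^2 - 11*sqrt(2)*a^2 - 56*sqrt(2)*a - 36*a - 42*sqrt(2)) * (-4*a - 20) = -4*sqrt(2)*a^5 - 36*sqrt(2)*a^4 + 48*a^4 - 36*sqrt(2)*a^3 + 432*a^3 + 444*sqrt(2)*a^2 + 1104*a^2 + 720*a + 1288*sqrt(2)*a + 840*sqrt(2)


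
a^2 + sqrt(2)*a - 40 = (a - 4*sqrt(2))*(a + 5*sqrt(2))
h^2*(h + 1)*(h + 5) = h^4 + 6*h^3 + 5*h^2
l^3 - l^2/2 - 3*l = l*(l - 2)*(l + 3/2)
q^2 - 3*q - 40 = (q - 8)*(q + 5)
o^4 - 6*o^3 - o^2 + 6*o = o*(o - 6)*(o - 1)*(o + 1)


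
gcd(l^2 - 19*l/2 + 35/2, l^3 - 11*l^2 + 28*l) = l - 7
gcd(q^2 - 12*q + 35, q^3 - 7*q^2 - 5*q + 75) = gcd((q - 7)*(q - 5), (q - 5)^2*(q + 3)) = q - 5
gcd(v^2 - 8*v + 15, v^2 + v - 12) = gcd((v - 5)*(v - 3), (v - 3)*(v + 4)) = v - 3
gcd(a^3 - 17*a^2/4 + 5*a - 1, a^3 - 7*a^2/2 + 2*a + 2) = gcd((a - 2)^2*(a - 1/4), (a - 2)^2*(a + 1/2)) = a^2 - 4*a + 4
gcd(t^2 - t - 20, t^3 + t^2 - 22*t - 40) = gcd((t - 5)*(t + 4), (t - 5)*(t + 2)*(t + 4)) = t^2 - t - 20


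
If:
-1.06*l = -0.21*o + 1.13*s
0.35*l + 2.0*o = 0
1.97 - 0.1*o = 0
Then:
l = -112.57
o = 19.70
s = 109.26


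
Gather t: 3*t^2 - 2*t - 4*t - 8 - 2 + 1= 3*t^2 - 6*t - 9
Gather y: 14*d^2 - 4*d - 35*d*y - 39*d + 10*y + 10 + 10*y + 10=14*d^2 - 43*d + y*(20 - 35*d) + 20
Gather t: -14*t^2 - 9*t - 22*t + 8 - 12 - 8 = -14*t^2 - 31*t - 12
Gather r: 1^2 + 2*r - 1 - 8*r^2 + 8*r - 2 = -8*r^2 + 10*r - 2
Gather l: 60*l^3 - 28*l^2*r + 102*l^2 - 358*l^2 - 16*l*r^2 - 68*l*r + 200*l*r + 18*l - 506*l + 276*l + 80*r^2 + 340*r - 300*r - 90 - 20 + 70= 60*l^3 + l^2*(-28*r - 256) + l*(-16*r^2 + 132*r - 212) + 80*r^2 + 40*r - 40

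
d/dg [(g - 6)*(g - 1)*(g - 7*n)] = 3*g^2 - 14*g*n - 14*g + 49*n + 6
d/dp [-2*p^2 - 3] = -4*p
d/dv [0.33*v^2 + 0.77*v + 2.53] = 0.66*v + 0.77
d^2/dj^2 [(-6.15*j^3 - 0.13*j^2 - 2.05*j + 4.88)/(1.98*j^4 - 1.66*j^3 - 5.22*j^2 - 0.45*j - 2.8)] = (-48.22092*j^9 - 3.05791199999999*j^8 - 475.261776*j^7 + 516.901228*j^6 - 1180.07358*j^5 - 537.744648*j^4 + 509.582906*j^3 + 1223.609232*j^2 - 176.83392*j - 137.54816)/(7.762392*j^12 - 19.523592*j^11 - 45.0252*j^10 + 93.07574*j^9 + 94.6458*j^8 - 56.292732*j^7 - 13.938798*j^6 - 168.40035*j^5 - 198.03771*j^4 - 78.597525*j^3 - 124.4754*j^2 - 10.584*j - 21.952)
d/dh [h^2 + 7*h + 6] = 2*h + 7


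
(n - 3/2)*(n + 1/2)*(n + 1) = n^3 - 7*n/4 - 3/4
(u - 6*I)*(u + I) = u^2 - 5*I*u + 6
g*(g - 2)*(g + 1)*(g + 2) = g^4 + g^3 - 4*g^2 - 4*g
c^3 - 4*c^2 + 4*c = c*(c - 2)^2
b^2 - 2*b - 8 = (b - 4)*(b + 2)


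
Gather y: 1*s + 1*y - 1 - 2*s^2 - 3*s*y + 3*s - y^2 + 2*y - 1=-2*s^2 + 4*s - y^2 + y*(3 - 3*s) - 2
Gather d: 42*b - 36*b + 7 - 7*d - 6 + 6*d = 6*b - d + 1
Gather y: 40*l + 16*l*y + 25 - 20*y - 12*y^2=40*l - 12*y^2 + y*(16*l - 20) + 25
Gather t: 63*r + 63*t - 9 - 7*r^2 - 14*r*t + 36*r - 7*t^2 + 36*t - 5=-7*r^2 + 99*r - 7*t^2 + t*(99 - 14*r) - 14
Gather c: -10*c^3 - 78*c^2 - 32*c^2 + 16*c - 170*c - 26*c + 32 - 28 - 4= -10*c^3 - 110*c^2 - 180*c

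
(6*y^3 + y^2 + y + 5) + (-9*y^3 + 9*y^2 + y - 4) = -3*y^3 + 10*y^2 + 2*y + 1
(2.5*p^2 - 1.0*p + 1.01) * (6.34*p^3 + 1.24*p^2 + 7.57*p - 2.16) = 15.85*p^5 - 3.24*p^4 + 24.0884*p^3 - 11.7176*p^2 + 9.8057*p - 2.1816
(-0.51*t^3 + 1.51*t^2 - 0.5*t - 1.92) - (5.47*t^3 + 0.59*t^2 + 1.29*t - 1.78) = -5.98*t^3 + 0.92*t^2 - 1.79*t - 0.14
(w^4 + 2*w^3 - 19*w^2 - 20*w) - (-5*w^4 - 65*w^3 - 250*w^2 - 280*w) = 6*w^4 + 67*w^3 + 231*w^2 + 260*w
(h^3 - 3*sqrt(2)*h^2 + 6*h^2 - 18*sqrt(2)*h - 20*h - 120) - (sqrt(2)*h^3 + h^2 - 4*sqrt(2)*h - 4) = -sqrt(2)*h^3 + h^3 - 3*sqrt(2)*h^2 + 5*h^2 - 20*h - 14*sqrt(2)*h - 116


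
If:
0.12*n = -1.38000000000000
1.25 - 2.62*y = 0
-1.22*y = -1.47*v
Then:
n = -11.50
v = 0.40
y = 0.48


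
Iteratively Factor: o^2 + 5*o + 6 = (o + 2)*(o + 3)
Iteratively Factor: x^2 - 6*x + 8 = (x - 4)*(x - 2)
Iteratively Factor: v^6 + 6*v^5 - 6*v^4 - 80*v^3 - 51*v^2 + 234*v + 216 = (v + 3)*(v^5 + 3*v^4 - 15*v^3 - 35*v^2 + 54*v + 72) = (v - 2)*(v + 3)*(v^4 + 5*v^3 - 5*v^2 - 45*v - 36) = (v - 2)*(v + 3)^2*(v^3 + 2*v^2 - 11*v - 12) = (v - 3)*(v - 2)*(v + 3)^2*(v^2 + 5*v + 4) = (v - 3)*(v - 2)*(v + 1)*(v + 3)^2*(v + 4)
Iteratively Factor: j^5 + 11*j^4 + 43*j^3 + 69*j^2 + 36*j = (j)*(j^4 + 11*j^3 + 43*j^2 + 69*j + 36) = j*(j + 4)*(j^3 + 7*j^2 + 15*j + 9) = j*(j + 3)*(j + 4)*(j^2 + 4*j + 3) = j*(j + 1)*(j + 3)*(j + 4)*(j + 3)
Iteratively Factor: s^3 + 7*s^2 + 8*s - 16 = (s - 1)*(s^2 + 8*s + 16) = (s - 1)*(s + 4)*(s + 4)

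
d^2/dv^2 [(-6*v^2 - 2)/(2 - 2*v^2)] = 8*(3*v^2 + 1)/(v^6 - 3*v^4 + 3*v^2 - 1)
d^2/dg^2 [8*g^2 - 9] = 16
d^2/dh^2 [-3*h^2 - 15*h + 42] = -6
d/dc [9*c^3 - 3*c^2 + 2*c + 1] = 27*c^2 - 6*c + 2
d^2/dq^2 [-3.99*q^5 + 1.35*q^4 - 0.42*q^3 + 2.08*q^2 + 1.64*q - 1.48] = -79.8*q^3 + 16.2*q^2 - 2.52*q + 4.16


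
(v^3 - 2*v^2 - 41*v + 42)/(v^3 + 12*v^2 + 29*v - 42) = (v - 7)/(v + 7)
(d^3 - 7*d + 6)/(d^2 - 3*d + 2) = d + 3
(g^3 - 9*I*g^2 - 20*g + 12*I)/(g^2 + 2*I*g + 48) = (g^2 - 3*I*g - 2)/(g + 8*I)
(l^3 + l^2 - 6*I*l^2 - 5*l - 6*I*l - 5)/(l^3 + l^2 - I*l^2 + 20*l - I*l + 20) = (l - I)/(l + 4*I)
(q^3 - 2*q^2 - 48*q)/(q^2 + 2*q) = (q^2 - 2*q - 48)/(q + 2)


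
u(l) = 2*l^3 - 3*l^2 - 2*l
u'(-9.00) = 538.00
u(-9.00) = -1683.00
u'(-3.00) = 70.00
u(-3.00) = -75.00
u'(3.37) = 45.92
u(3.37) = 35.73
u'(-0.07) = -1.55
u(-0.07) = 0.12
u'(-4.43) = 142.33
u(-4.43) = -223.89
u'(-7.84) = 413.83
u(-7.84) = -1132.50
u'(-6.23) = 268.26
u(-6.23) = -587.59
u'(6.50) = 212.50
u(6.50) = 409.50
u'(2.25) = 14.88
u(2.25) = 3.09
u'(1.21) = -0.48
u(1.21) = -3.27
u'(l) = 6*l^2 - 6*l - 2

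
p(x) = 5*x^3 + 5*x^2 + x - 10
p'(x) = 15*x^2 + 10*x + 1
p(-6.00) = -916.00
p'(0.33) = 5.93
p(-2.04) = -33.68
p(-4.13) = -281.07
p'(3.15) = 181.34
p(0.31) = -9.06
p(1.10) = 3.80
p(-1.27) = -13.45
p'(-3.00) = 106.00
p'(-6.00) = 481.00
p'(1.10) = 30.15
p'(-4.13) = 215.55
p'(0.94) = 23.65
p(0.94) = -0.49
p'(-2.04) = 43.02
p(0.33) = -8.95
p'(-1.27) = 12.49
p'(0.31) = 5.54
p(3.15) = 199.04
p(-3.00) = -103.00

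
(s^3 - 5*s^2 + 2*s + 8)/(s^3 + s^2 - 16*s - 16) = (s - 2)/(s + 4)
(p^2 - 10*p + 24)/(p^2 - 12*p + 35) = (p^2 - 10*p + 24)/(p^2 - 12*p + 35)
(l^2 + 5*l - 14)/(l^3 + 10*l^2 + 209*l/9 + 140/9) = 9*(l - 2)/(9*l^2 + 27*l + 20)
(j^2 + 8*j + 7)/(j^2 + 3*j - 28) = (j + 1)/(j - 4)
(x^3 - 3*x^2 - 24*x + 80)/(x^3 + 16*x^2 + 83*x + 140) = (x^2 - 8*x + 16)/(x^2 + 11*x + 28)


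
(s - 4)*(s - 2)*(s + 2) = s^3 - 4*s^2 - 4*s + 16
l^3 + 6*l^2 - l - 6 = (l - 1)*(l + 1)*(l + 6)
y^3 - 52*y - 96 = (y - 8)*(y + 2)*(y + 6)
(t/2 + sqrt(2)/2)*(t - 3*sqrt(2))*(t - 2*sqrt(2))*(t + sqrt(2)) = t^4/2 - 3*sqrt(2)*t^3/2 - 3*t^2 + 7*sqrt(2)*t + 12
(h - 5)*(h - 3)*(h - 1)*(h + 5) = h^4 - 4*h^3 - 22*h^2 + 100*h - 75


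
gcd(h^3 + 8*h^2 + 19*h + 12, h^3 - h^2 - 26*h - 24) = h^2 + 5*h + 4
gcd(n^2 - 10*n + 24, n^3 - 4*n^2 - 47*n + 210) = n - 6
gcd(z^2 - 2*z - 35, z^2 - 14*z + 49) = z - 7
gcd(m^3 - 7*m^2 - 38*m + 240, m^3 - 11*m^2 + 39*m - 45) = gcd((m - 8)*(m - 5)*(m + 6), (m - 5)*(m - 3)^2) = m - 5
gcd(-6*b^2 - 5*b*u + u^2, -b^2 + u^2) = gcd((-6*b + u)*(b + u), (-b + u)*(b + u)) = b + u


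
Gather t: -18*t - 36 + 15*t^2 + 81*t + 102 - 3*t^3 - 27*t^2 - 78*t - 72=-3*t^3 - 12*t^2 - 15*t - 6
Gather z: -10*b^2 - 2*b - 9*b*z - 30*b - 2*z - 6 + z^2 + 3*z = -10*b^2 - 32*b + z^2 + z*(1 - 9*b) - 6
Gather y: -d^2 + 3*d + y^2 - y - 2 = -d^2 + 3*d + y^2 - y - 2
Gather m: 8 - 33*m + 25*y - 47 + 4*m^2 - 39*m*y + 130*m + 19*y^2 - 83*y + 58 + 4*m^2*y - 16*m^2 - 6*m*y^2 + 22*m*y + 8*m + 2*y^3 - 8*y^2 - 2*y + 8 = m^2*(4*y - 12) + m*(-6*y^2 - 17*y + 105) + 2*y^3 + 11*y^2 - 60*y + 27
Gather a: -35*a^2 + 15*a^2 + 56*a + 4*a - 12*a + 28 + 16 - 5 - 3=-20*a^2 + 48*a + 36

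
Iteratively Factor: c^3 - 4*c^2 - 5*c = (c)*(c^2 - 4*c - 5) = c*(c - 5)*(c + 1)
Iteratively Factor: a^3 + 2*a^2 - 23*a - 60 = (a - 5)*(a^2 + 7*a + 12) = (a - 5)*(a + 3)*(a + 4)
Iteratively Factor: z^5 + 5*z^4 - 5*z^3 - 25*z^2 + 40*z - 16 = (z - 1)*(z^4 + 6*z^3 + z^2 - 24*z + 16) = (z - 1)^2*(z^3 + 7*z^2 + 8*z - 16) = (z - 1)^2*(z + 4)*(z^2 + 3*z - 4) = (z - 1)^2*(z + 4)^2*(z - 1)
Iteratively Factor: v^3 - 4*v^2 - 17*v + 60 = (v - 5)*(v^2 + v - 12) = (v - 5)*(v - 3)*(v + 4)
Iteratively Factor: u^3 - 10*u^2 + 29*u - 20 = (u - 1)*(u^2 - 9*u + 20) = (u - 5)*(u - 1)*(u - 4)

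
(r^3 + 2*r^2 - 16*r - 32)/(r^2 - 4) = (r^2 - 16)/(r - 2)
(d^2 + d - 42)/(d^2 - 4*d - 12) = (d + 7)/(d + 2)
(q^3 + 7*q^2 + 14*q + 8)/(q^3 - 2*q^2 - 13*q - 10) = (q + 4)/(q - 5)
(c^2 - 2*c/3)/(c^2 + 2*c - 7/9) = 3*c*(3*c - 2)/(9*c^2 + 18*c - 7)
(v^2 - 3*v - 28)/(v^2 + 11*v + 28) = (v - 7)/(v + 7)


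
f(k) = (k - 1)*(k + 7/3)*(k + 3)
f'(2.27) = 36.80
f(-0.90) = -5.72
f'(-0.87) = -3.60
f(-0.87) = -5.83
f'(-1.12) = -4.28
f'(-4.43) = 22.15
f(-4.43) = -16.28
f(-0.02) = -7.03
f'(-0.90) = -3.70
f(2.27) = 30.81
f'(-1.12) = -4.28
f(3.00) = 64.00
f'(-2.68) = -0.01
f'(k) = (k - 1)*(k + 7/3) + (k - 1)*(k + 3) + (k + 7/3)*(k + 3)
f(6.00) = 375.00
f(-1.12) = -4.84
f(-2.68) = 0.41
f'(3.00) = 54.67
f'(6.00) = 161.67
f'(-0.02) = 1.49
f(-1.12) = -4.84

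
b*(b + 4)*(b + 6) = b^3 + 10*b^2 + 24*b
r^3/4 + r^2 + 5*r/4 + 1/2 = (r/4 + 1/4)*(r + 1)*(r + 2)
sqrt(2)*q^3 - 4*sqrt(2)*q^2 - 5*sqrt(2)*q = q*(q - 5)*(sqrt(2)*q + sqrt(2))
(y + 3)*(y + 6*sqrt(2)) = y^2 + 3*y + 6*sqrt(2)*y + 18*sqrt(2)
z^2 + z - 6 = (z - 2)*(z + 3)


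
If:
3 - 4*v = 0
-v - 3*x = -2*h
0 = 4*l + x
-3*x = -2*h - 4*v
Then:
No Solution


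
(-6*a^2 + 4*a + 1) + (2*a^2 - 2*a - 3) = -4*a^2 + 2*a - 2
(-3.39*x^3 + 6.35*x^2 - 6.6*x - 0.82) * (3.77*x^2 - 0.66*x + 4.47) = -12.7803*x^5 + 26.1769*x^4 - 44.2263*x^3 + 29.6491*x^2 - 28.9608*x - 3.6654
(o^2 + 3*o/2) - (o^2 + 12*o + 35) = -21*o/2 - 35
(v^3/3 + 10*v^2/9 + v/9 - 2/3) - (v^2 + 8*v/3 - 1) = v^3/3 + v^2/9 - 23*v/9 + 1/3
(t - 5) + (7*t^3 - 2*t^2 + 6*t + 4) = 7*t^3 - 2*t^2 + 7*t - 1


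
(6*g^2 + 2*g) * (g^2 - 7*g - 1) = 6*g^4 - 40*g^3 - 20*g^2 - 2*g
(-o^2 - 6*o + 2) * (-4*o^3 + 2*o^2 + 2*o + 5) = 4*o^5 + 22*o^4 - 22*o^3 - 13*o^2 - 26*o + 10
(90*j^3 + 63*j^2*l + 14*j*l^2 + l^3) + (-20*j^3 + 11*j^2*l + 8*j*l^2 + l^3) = 70*j^3 + 74*j^2*l + 22*j*l^2 + 2*l^3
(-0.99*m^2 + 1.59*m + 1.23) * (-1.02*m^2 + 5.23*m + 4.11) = 1.0098*m^4 - 6.7995*m^3 + 2.9922*m^2 + 12.9678*m + 5.0553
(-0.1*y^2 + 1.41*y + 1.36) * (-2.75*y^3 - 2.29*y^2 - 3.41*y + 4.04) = 0.275*y^5 - 3.6485*y^4 - 6.6279*y^3 - 8.3265*y^2 + 1.0588*y + 5.4944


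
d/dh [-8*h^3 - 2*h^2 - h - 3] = -24*h^2 - 4*h - 1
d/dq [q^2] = 2*q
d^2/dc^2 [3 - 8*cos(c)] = 8*cos(c)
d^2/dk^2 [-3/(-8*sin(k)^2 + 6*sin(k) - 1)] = 6*(-128*sin(k)^4 + 72*sin(k)^3 + 190*sin(k)^2 - 147*sin(k) + 28)/(8*sin(k)^2 - 6*sin(k) + 1)^3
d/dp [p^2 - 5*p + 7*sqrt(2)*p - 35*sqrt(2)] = 2*p - 5 + 7*sqrt(2)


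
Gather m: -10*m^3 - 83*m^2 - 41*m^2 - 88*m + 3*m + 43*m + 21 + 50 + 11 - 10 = -10*m^3 - 124*m^2 - 42*m + 72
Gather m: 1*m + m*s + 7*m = m*(s + 8)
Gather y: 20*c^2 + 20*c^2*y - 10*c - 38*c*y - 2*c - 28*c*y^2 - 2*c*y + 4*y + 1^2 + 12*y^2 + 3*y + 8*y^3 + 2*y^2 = 20*c^2 - 12*c + 8*y^3 + y^2*(14 - 28*c) + y*(20*c^2 - 40*c + 7) + 1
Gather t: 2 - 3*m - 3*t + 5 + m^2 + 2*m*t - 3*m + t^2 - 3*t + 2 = m^2 - 6*m + t^2 + t*(2*m - 6) + 9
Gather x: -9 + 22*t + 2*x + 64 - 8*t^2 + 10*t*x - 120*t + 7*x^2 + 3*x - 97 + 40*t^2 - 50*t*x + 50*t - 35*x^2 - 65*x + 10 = 32*t^2 - 48*t - 28*x^2 + x*(-40*t - 60) - 32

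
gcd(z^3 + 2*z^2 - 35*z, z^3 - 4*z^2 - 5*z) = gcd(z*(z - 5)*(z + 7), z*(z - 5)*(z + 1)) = z^2 - 5*z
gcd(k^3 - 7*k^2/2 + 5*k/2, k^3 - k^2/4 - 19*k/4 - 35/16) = k - 5/2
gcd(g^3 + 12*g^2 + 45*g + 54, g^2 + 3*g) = g + 3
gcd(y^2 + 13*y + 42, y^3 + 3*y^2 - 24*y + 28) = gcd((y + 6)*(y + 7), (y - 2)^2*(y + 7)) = y + 7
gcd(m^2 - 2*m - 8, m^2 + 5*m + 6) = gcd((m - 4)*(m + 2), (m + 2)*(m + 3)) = m + 2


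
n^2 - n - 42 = (n - 7)*(n + 6)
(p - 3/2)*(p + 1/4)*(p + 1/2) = p^3 - 3*p^2/4 - p - 3/16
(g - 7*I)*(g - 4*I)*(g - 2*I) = g^3 - 13*I*g^2 - 50*g + 56*I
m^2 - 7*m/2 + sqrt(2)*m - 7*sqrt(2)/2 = (m - 7/2)*(m + sqrt(2))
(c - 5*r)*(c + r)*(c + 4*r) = c^3 - 21*c*r^2 - 20*r^3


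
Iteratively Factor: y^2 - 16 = (y - 4)*(y + 4)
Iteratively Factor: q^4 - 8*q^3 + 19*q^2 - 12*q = (q)*(q^3 - 8*q^2 + 19*q - 12) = q*(q - 3)*(q^2 - 5*q + 4) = q*(q - 3)*(q - 1)*(q - 4)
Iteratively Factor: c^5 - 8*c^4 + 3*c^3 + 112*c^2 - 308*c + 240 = (c - 2)*(c^4 - 6*c^3 - 9*c^2 + 94*c - 120) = (c - 2)^2*(c^3 - 4*c^2 - 17*c + 60) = (c - 5)*(c - 2)^2*(c^2 + c - 12) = (c - 5)*(c - 3)*(c - 2)^2*(c + 4)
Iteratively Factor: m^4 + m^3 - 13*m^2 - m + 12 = (m + 1)*(m^3 - 13*m + 12) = (m - 1)*(m + 1)*(m^2 + m - 12) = (m - 1)*(m + 1)*(m + 4)*(m - 3)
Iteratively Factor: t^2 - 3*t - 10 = (t + 2)*(t - 5)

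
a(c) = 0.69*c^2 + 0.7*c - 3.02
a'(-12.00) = -15.86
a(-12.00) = 87.94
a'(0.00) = 0.70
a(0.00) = -3.02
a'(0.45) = 1.32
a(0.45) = -2.57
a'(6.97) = 10.32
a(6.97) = 35.38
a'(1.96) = 3.40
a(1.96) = 1.00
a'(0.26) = 1.06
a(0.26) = -2.79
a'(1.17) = 2.31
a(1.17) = -1.26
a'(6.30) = 9.39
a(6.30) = 28.78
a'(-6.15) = -7.79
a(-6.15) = 18.77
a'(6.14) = 9.17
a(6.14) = 27.29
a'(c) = 1.38*c + 0.7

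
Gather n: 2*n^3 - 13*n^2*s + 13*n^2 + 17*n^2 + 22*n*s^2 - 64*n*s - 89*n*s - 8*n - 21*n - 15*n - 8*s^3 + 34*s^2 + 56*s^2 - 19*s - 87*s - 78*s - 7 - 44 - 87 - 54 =2*n^3 + n^2*(30 - 13*s) + n*(22*s^2 - 153*s - 44) - 8*s^3 + 90*s^2 - 184*s - 192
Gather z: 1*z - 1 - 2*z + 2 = 1 - z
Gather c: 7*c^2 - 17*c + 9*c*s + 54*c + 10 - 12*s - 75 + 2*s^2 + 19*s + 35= 7*c^2 + c*(9*s + 37) + 2*s^2 + 7*s - 30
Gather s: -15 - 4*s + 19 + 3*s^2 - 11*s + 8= 3*s^2 - 15*s + 12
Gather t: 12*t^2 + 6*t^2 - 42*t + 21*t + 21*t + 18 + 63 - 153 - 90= 18*t^2 - 162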